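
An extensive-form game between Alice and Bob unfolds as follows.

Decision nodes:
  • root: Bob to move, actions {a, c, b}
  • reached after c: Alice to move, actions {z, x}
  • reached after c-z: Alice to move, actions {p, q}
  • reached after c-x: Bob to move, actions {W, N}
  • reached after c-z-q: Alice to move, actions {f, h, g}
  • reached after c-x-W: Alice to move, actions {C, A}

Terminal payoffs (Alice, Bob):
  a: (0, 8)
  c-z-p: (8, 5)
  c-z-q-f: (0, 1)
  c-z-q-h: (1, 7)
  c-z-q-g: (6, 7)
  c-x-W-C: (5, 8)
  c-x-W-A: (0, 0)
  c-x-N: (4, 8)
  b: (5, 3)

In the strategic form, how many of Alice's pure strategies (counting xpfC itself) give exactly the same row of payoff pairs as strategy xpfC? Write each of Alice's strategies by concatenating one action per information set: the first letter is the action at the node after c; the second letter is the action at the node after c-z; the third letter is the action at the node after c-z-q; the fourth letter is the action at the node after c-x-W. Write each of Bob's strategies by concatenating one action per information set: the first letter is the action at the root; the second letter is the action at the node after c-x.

6

Row for xpfC (columns aW, aN, cW, cN, bW, bN): (0,8) (0,8) (5,8) (4,8) (5,3) (5,3).
Under xpfC, Alice's choice at the node after c-z and at the node after c-z-q can never be reached regardless of what Bob does, so varying those choices leaves every outcome unchanged.
Holding the reachable choices fixed and varying the unreachable ones freely already gives 2 × 3 = 6 equivalent strategies.
No other strategy reproduces this row, so those 6 are the full class: xpfC, xphC, xpgC, xqfC, xqhC, xqgC.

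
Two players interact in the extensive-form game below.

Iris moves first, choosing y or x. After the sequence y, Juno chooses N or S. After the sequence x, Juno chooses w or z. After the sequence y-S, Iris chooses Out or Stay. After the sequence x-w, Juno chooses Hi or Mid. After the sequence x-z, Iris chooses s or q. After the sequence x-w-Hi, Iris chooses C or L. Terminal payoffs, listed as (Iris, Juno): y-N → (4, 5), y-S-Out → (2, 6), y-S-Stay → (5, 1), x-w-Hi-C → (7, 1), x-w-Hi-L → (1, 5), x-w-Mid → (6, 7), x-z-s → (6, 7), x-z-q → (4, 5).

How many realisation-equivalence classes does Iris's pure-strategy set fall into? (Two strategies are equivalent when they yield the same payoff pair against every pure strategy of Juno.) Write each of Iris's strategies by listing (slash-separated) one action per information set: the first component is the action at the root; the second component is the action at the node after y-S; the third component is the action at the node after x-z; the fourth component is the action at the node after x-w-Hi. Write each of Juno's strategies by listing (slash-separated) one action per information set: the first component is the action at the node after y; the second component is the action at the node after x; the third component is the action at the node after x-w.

Iris has 16 pure strategies: y/Out/s/C, y/Out/s/L, y/Out/q/C, y/Out/q/L, y/Stay/s/C, y/Stay/s/L, y/Stay/q/C, y/Stay/q/L, x/Out/s/C, x/Out/s/L, x/Out/q/C, x/Out/q/L, x/Stay/s/C, x/Stay/s/L, x/Stay/q/C, x/Stay/q/L. Columns: N/w/Hi, N/w/Mid, N/z/Hi, N/z/Mid, S/w/Hi, S/w/Mid, S/z/Hi, S/z/Mid.
{y/Out/s/C, y/Out/s/L, y/Out/q/C, y/Out/q/L} → row (4,5) (4,5) (4,5) (4,5) (2,6) (2,6) (2,6) (2,6)
{y/Stay/s/C, y/Stay/s/L, y/Stay/q/C, y/Stay/q/L} → row (4,5) (4,5) (4,5) (4,5) (5,1) (5,1) (5,1) (5,1)
{x/Out/s/C, x/Stay/s/C} → row (7,1) (6,7) (6,7) (6,7) (7,1) (6,7) (6,7) (6,7)
{x/Out/s/L, x/Stay/s/L} → row (1,5) (6,7) (6,7) (6,7) (1,5) (6,7) (6,7) (6,7)
{x/Out/q/C, x/Stay/q/C} → row (7,1) (6,7) (4,5) (4,5) (7,1) (6,7) (4,5) (4,5)
{x/Out/q/L, x/Stay/q/L} → row (1,5) (6,7) (4,5) (4,5) (1,5) (6,7) (4,5) (4,5)
That's 6 distinct rows out of 16 strategies.

6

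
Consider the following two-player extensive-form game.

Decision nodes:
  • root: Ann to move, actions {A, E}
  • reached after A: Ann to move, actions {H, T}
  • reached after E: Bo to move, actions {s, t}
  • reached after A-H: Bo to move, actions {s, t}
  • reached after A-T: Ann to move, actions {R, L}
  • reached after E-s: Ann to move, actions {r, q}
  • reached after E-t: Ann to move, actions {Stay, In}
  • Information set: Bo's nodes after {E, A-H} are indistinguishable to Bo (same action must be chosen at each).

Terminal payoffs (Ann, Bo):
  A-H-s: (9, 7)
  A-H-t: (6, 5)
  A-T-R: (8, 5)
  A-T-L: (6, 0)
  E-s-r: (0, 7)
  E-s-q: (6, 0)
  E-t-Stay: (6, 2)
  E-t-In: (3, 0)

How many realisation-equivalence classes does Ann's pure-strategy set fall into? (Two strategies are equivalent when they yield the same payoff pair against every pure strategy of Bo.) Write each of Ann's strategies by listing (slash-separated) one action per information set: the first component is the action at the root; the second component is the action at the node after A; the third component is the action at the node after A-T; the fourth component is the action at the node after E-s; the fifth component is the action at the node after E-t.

7

Ann has 32 pure strategies: A/H/R/r/Stay, A/H/R/r/In, A/H/R/q/Stay, A/H/R/q/In, A/H/L/r/Stay, A/H/L/r/In, A/H/L/q/Stay, A/H/L/q/In, A/T/R/r/Stay, A/T/R/r/In, A/T/R/q/Stay, A/T/R/q/In, A/T/L/r/Stay, A/T/L/r/In, A/T/L/q/Stay, A/T/L/q/In, E/H/R/r/Stay, E/H/R/r/In, E/H/R/q/Stay, E/H/R/q/In, E/H/L/r/Stay, E/H/L/r/In, E/H/L/q/Stay, E/H/L/q/In, E/T/R/r/Stay, E/T/R/r/In, E/T/R/q/Stay, E/T/R/q/In, E/T/L/r/Stay, E/T/L/r/In, E/T/L/q/Stay, E/T/L/q/In. Columns: s, t.
{A/H/R/r/Stay, A/H/R/r/In, A/H/R/q/Stay, A/H/R/q/In, A/H/L/r/Stay, A/H/L/r/In, A/H/L/q/Stay, A/H/L/q/In} → row (9,7) (6,5)
{A/T/R/r/Stay, A/T/R/r/In, A/T/R/q/Stay, A/T/R/q/In} → row (8,5) (8,5)
{A/T/L/r/Stay, A/T/L/r/In, A/T/L/q/Stay, A/T/L/q/In} → row (6,0) (6,0)
{E/H/R/r/Stay, E/H/L/r/Stay, E/T/R/r/Stay, E/T/L/r/Stay} → row (0,7) (6,2)
{E/H/R/r/In, E/H/L/r/In, E/T/R/r/In, E/T/L/r/In} → row (0,7) (3,0)
{E/H/R/q/Stay, E/H/L/q/Stay, E/T/R/q/Stay, E/T/L/q/Stay} → row (6,0) (6,2)
{E/H/R/q/In, E/H/L/q/In, E/T/R/q/In, E/T/L/q/In} → row (6,0) (3,0)
That's 7 distinct rows out of 32 strategies.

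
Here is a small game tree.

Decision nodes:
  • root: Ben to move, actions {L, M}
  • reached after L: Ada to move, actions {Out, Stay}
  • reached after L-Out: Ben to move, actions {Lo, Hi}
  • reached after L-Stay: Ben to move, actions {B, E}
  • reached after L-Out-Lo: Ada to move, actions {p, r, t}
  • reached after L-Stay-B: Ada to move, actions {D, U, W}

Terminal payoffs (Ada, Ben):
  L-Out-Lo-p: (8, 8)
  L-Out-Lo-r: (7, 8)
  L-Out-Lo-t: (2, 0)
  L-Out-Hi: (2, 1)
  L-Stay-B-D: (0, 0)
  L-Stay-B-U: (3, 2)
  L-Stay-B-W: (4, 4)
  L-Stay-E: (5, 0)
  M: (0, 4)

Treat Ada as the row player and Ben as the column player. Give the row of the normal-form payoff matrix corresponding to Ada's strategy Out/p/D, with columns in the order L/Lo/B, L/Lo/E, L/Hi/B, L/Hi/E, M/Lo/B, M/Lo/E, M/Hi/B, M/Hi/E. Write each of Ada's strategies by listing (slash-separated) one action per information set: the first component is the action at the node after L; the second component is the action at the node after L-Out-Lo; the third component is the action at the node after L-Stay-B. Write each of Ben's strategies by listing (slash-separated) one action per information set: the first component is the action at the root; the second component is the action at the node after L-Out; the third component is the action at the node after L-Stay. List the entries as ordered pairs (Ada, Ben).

vs L/Lo/B: Ben plays L → Ada plays Out at [L] → Ben plays Lo at [L-Out] → Ada plays p at [L-Out-Lo] → (8, 8)
vs L/Lo/E: Ben plays L → Ada plays Out at [L] → Ben plays Lo at [L-Out] → Ada plays p at [L-Out-Lo] → (8, 8)
vs L/Hi/B: Ben plays L → Ada plays Out at [L] → Ben plays Hi at [L-Out] → (2, 1)
vs L/Hi/E: Ben plays L → Ada plays Out at [L] → Ben plays Hi at [L-Out] → (2, 1)
vs M/Lo/B: Ben plays M → (0, 4)
vs M/Lo/E: Ben plays M → (0, 4)
vs M/Hi/B: Ben plays M → (0, 4)
vs M/Hi/E: Ben plays M → (0, 4)

(8,8) (8,8) (2,1) (2,1) (0,4) (0,4) (0,4) (0,4)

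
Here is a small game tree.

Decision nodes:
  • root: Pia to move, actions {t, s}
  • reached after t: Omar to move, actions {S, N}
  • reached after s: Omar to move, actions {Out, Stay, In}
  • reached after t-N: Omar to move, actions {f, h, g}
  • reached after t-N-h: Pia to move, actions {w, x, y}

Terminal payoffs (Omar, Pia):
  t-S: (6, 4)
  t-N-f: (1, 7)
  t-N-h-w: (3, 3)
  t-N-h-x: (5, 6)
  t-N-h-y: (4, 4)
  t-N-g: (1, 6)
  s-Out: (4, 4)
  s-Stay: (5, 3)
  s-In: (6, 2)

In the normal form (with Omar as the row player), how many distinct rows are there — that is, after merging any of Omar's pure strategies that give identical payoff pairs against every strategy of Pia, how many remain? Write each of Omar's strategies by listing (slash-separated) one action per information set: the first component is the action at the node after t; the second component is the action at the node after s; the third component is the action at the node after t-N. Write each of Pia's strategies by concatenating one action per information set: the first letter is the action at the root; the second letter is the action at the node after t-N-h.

12

Omar has 18 pure strategies: S/Out/f, S/Out/h, S/Out/g, S/Stay/f, S/Stay/h, S/Stay/g, S/In/f, S/In/h, S/In/g, N/Out/f, N/Out/h, N/Out/g, N/Stay/f, N/Stay/h, N/Stay/g, N/In/f, N/In/h, N/In/g. Columns: tw, tx, ty, sw, sx, sy.
{S/Out/f, S/Out/h, S/Out/g} → row (6,4) (6,4) (6,4) (4,4) (4,4) (4,4)
{S/Stay/f, S/Stay/h, S/Stay/g} → row (6,4) (6,4) (6,4) (5,3) (5,3) (5,3)
{S/In/f, S/In/h, S/In/g} → row (6,4) (6,4) (6,4) (6,2) (6,2) (6,2)
{N/Out/f} → row (1,7) (1,7) (1,7) (4,4) (4,4) (4,4)
{N/Out/h} → row (3,3) (5,6) (4,4) (4,4) (4,4) (4,4)
{N/Out/g} → row (1,6) (1,6) (1,6) (4,4) (4,4) (4,4)
{N/Stay/f} → row (1,7) (1,7) (1,7) (5,3) (5,3) (5,3)
{N/Stay/h} → row (3,3) (5,6) (4,4) (5,3) (5,3) (5,3)
{N/Stay/g} → row (1,6) (1,6) (1,6) (5,3) (5,3) (5,3)
{N/In/f} → row (1,7) (1,7) (1,7) (6,2) (6,2) (6,2)
{N/In/h} → row (3,3) (5,6) (4,4) (6,2) (6,2) (6,2)
{N/In/g} → row (1,6) (1,6) (1,6) (6,2) (6,2) (6,2)
That's 12 distinct rows out of 18 strategies.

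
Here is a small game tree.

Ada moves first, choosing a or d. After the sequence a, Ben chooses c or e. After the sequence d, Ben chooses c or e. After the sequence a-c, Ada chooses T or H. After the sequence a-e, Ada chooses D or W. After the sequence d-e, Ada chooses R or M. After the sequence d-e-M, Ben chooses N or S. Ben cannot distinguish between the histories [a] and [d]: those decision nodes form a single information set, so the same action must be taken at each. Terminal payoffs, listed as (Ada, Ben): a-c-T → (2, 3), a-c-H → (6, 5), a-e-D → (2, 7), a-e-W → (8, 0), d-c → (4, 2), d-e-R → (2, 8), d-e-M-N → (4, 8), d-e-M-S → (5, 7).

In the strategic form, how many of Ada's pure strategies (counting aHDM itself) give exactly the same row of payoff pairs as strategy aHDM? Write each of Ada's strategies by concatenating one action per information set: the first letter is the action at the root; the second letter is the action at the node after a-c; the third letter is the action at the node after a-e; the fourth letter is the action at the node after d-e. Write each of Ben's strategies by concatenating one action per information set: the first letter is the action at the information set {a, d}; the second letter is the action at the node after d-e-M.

2

Row for aHDM (columns cN, cS, eN, eS): (6,5) (6,5) (2,7) (2,7).
Under aHDM, Ada's choice at the node after d-e can never be reached regardless of what Ben does, so varying those choices leaves every outcome unchanged.
Holding the reachable choices fixed and varying the unreachable one freely already gives 2 equivalent strategies.
No other strategy reproduces this row, so those 2 are the full class: aHDR, aHDM.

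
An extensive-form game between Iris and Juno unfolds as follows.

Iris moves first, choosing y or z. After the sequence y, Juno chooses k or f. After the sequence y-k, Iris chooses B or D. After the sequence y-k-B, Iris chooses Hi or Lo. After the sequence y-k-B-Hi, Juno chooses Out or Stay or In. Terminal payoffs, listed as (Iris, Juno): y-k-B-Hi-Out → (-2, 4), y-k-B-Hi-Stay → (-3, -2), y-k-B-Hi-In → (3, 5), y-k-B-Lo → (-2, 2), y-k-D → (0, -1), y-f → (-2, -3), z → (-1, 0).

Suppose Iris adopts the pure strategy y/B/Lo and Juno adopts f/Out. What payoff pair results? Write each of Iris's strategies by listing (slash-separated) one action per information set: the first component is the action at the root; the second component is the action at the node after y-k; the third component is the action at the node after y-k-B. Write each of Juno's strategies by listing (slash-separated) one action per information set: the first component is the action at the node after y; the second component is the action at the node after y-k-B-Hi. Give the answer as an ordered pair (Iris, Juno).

Trace the play path from the root:
  Iris plays y
  Juno plays f at [y]
→ terminal payoff (-2, -3).
(Iris's choice at the node after y-k is never reached on this path, so it doesn't affect the outcome.)

(-2, -3)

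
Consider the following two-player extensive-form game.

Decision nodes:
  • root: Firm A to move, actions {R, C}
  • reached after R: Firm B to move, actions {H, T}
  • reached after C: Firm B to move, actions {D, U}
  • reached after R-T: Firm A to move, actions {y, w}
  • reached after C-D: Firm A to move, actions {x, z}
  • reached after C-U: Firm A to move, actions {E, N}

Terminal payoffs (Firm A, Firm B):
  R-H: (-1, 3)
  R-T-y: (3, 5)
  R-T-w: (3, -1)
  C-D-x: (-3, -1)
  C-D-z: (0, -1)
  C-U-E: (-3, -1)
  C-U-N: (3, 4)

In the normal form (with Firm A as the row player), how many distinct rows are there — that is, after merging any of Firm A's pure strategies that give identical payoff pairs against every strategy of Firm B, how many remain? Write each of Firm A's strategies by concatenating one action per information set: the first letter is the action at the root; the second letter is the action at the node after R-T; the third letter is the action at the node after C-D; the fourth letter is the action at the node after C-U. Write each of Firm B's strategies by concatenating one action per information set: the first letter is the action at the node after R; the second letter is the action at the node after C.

Firm A has 16 pure strategies: RyxE, RyxN, RyzE, RyzN, RwxE, RwxN, RwzE, RwzN, CyxE, CyxN, CyzE, CyzN, CwxE, CwxN, CwzE, CwzN. Columns: HD, HU, TD, TU.
{RyxE, RyxN, RyzE, RyzN} → row (-1,3) (-1,3) (3,5) (3,5)
{RwxE, RwxN, RwzE, RwzN} → row (-1,3) (-1,3) (3,-1) (3,-1)
{CyxE, CwxE} → row (-3,-1) (-3,-1) (-3,-1) (-3,-1)
{CyxN, CwxN} → row (-3,-1) (3,4) (-3,-1) (3,4)
{CyzE, CwzE} → row (0,-1) (-3,-1) (0,-1) (-3,-1)
{CyzN, CwzN} → row (0,-1) (3,4) (0,-1) (3,4)
That's 6 distinct rows out of 16 strategies.

6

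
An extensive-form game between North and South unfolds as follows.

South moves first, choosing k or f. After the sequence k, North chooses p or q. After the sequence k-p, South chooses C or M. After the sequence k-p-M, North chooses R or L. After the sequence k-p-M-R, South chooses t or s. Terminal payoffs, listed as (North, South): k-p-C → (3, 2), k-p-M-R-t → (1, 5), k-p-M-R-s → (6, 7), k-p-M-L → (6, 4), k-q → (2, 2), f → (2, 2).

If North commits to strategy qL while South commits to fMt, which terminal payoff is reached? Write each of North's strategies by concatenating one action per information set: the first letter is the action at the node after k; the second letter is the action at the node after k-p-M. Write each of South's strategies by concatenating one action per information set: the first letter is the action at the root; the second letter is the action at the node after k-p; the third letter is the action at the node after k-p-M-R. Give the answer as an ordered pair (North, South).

Trace the play path from the root:
  South plays f
→ terminal payoff (2, 2).
(North's choice at the node after k is never reached on this path, so it doesn't affect the outcome.)

(2, 2)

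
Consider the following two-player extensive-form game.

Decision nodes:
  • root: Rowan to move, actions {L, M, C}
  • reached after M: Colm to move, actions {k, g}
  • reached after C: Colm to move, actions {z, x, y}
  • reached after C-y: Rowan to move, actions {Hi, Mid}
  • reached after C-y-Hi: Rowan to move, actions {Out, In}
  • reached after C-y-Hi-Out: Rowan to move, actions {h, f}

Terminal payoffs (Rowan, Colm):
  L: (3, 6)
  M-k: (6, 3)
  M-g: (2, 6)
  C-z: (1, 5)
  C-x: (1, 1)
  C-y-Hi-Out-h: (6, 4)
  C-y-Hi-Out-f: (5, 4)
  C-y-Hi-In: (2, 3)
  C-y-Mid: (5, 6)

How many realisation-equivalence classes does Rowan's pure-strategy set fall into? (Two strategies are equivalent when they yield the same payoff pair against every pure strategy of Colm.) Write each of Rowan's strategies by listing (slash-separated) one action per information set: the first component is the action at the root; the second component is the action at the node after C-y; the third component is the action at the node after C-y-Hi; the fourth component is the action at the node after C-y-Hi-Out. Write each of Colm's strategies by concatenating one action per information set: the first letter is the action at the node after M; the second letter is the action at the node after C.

Rowan has 24 pure strategies: L/Hi/Out/h, L/Hi/Out/f, L/Hi/In/h, L/Hi/In/f, L/Mid/Out/h, L/Mid/Out/f, L/Mid/In/h, L/Mid/In/f, M/Hi/Out/h, M/Hi/Out/f, M/Hi/In/h, M/Hi/In/f, M/Mid/Out/h, M/Mid/Out/f, M/Mid/In/h, M/Mid/In/f, C/Hi/Out/h, C/Hi/Out/f, C/Hi/In/h, C/Hi/In/f, C/Mid/Out/h, C/Mid/Out/f, C/Mid/In/h, C/Mid/In/f. Columns: kz, kx, ky, gz, gx, gy.
{L/Hi/Out/h, L/Hi/Out/f, L/Hi/In/h, L/Hi/In/f, L/Mid/Out/h, L/Mid/Out/f, L/Mid/In/h, L/Mid/In/f} → row (3,6) (3,6) (3,6) (3,6) (3,6) (3,6)
{M/Hi/Out/h, M/Hi/Out/f, M/Hi/In/h, M/Hi/In/f, M/Mid/Out/h, M/Mid/Out/f, M/Mid/In/h, M/Mid/In/f} → row (6,3) (6,3) (6,3) (2,6) (2,6) (2,6)
{C/Hi/Out/h} → row (1,5) (1,1) (6,4) (1,5) (1,1) (6,4)
{C/Hi/Out/f} → row (1,5) (1,1) (5,4) (1,5) (1,1) (5,4)
{C/Hi/In/h, C/Hi/In/f} → row (1,5) (1,1) (2,3) (1,5) (1,1) (2,3)
{C/Mid/Out/h, C/Mid/Out/f, C/Mid/In/h, C/Mid/In/f} → row (1,5) (1,1) (5,6) (1,5) (1,1) (5,6)
That's 6 distinct rows out of 24 strategies.

6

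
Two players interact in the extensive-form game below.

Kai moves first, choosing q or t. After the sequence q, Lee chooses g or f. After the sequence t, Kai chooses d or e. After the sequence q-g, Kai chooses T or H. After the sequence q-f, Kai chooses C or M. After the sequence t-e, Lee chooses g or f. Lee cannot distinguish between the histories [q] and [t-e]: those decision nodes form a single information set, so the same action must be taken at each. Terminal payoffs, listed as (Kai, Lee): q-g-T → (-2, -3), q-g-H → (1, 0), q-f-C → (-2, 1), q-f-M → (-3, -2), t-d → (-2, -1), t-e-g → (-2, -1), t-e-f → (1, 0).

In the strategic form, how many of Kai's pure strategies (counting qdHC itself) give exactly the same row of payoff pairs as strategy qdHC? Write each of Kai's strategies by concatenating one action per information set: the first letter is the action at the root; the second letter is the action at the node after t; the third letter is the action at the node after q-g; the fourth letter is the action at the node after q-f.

Row for qdHC (columns g, f): (1,0) (-2,1).
Under qdHC, Kai's choice at the node after t can never be reached regardless of what Lee does, so varying those choices leaves every outcome unchanged.
Holding the reachable choices fixed and varying the unreachable one freely already gives 2 equivalent strategies.
No other strategy reproduces this row, so those 2 are the full class: qdHC, qeHC.

2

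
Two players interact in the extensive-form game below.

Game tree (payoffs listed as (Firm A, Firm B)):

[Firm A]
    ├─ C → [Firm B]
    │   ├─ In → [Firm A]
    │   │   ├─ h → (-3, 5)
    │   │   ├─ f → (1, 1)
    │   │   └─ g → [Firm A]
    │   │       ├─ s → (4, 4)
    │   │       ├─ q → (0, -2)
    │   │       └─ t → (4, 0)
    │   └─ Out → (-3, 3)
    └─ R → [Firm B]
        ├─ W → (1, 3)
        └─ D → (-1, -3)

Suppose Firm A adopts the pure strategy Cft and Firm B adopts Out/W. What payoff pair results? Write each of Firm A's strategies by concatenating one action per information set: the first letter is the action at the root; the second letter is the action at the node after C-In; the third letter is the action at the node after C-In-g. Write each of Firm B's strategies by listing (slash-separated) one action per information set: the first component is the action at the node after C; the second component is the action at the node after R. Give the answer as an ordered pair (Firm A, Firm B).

(-3, 3)

Trace the play path from the root:
  Firm A plays C
  Firm B plays Out at [C]
→ terminal payoff (-3, 3).
(Firm A's choice at the node after C-In is never reached on this path, so it doesn't affect the outcome.)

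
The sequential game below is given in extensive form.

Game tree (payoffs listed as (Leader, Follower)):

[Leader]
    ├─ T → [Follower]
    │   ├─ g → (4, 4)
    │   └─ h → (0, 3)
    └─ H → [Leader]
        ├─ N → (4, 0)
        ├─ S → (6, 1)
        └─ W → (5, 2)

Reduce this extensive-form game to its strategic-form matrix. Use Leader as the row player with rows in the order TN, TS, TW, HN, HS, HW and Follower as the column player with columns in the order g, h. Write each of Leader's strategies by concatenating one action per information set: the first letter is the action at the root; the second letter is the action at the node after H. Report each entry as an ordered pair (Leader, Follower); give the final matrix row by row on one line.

            g        h
  TN    (4,4)    (0,3)
  TS    (4,4)    (0,3)
  TW    (4,4)    (0,3)
  HN    (4,0)    (4,0)
  HS    (6,1)    (6,1)
  HW    (5,2)    (5,2)

TN: (4,4) (0,3) | TS: (4,4) (0,3) | TW: (4,4) (0,3) | HN: (4,0) (4,0) | HS: (6,1) (6,1) | HW: (5,2) (5,2)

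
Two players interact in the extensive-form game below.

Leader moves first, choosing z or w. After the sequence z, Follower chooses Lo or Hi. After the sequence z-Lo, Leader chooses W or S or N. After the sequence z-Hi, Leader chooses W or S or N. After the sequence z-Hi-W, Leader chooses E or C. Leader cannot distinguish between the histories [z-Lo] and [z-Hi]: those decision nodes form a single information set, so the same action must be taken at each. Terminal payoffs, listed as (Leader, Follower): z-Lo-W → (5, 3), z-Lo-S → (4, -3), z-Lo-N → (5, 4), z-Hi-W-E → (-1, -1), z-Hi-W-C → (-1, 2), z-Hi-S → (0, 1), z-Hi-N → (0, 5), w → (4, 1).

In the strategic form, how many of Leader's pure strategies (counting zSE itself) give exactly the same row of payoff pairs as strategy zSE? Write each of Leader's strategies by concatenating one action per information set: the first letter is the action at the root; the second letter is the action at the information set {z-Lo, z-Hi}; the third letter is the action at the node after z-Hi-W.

2

Row for zSE (columns Lo, Hi): (4,-3) (0,1).
Under zSE, Leader's choice at the node after z-Hi-W can never be reached regardless of what Follower does, so varying those choices leaves every outcome unchanged.
Holding the reachable choices fixed and varying the unreachable one freely already gives 2 equivalent strategies.
No other strategy reproduces this row, so those 2 are the full class: zSE, zSC.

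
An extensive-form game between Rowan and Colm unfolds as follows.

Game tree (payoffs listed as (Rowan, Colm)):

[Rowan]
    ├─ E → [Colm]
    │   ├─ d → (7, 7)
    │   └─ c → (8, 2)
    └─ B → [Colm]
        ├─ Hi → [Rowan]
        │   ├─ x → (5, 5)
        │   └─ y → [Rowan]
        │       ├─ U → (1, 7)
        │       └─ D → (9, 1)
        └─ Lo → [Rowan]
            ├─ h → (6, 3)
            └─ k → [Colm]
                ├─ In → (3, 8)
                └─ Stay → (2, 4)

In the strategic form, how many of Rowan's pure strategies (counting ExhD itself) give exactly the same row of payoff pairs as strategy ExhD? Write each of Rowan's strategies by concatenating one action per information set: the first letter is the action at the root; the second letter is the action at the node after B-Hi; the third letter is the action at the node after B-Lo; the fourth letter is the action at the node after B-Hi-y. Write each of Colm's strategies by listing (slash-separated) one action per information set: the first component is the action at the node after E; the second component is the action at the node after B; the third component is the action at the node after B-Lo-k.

Row for ExhD (columns d/Hi/In, d/Hi/Stay, d/Lo/In, d/Lo/Stay, c/Hi/In, c/Hi/Stay, c/Lo/In, c/Lo/Stay): (7,7) (7,7) (7,7) (7,7) (8,2) (8,2) (8,2) (8,2).
Under ExhD, Rowan's choice at the node after B-Hi and at the node after B-Lo and at the node after B-Hi-y can never be reached regardless of what Colm does, so varying those choices leaves every outcome unchanged.
Holding the reachable choices fixed and varying the unreachable ones freely already gives 2 × 2 × 2 = 8 equivalent strategies.
No other strategy reproduces this row, so those 8 are the full class: ExhU, ExhD, ExkU, ExkD, EyhU, EyhD, EykU, EykD.

8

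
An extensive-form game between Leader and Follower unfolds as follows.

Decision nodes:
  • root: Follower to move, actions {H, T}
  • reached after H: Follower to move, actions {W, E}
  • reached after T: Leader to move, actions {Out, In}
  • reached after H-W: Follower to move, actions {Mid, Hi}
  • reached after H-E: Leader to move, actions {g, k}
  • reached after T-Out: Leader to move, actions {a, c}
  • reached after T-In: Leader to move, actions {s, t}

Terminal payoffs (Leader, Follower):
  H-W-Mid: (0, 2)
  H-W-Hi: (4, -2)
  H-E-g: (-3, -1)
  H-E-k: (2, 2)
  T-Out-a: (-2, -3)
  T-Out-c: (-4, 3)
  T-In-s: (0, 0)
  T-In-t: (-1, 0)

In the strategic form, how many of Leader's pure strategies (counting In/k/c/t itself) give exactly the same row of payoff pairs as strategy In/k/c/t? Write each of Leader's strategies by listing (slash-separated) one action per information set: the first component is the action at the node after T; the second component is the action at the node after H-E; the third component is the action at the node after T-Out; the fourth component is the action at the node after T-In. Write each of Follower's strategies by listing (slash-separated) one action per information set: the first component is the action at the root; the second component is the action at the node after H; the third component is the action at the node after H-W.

Row for In/k/c/t (columns H/W/Mid, H/W/Hi, H/E/Mid, H/E/Hi, T/W/Mid, T/W/Hi, T/E/Mid, T/E/Hi): (0,2) (4,-2) (2,2) (2,2) (-1,0) (-1,0) (-1,0) (-1,0).
Under In/k/c/t, Leader's choice at the node after T-Out can never be reached regardless of what Follower does, so varying those choices leaves every outcome unchanged.
Holding the reachable choices fixed and varying the unreachable one freely already gives 2 equivalent strategies.
No other strategy reproduces this row, so those 2 are the full class: In/k/a/t, In/k/c/t.

2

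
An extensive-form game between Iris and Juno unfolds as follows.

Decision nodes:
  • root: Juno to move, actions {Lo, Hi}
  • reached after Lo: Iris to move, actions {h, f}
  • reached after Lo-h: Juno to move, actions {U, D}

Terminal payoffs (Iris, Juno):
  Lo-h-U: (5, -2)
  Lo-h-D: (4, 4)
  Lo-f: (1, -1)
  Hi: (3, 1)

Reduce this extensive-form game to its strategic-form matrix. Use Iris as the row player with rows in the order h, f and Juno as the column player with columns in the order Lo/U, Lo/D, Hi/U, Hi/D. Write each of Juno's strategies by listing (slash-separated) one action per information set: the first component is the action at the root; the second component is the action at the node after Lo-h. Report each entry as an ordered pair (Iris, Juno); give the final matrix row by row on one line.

Row h: Lo/U→(5,-2), Lo/D→(4,4), Hi/U→(3,1), Hi/D→(3,1)
Row f: Lo/U→(1,-1), Lo/D→(1,-1), Hi/U→(3,1), Hi/D→(3,1)

h: (5,-2) (4,4) (3,1) (3,1) | f: (1,-1) (1,-1) (3,1) (3,1)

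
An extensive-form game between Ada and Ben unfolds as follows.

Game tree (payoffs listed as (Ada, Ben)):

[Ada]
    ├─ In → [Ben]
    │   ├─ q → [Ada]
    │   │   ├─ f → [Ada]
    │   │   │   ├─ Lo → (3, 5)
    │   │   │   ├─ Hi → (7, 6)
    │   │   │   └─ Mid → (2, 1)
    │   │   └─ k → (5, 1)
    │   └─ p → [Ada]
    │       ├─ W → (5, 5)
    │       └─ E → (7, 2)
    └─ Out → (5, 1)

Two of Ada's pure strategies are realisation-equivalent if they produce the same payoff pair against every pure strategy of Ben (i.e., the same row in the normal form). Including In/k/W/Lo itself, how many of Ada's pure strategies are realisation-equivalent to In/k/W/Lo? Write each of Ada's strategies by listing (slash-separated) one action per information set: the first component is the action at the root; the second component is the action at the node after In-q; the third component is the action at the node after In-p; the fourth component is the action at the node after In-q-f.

3

Row for In/k/W/Lo (columns q, p): (5,1) (5,5).
Under In/k/W/Lo, Ada's choice at the node after In-q-f can never be reached regardless of what Ben does, so varying those choices leaves every outcome unchanged.
Holding the reachable choices fixed and varying the unreachable one freely already gives 3 equivalent strategies.
No other strategy reproduces this row, so those 3 are the full class: In/k/W/Lo, In/k/W/Hi, In/k/W/Mid.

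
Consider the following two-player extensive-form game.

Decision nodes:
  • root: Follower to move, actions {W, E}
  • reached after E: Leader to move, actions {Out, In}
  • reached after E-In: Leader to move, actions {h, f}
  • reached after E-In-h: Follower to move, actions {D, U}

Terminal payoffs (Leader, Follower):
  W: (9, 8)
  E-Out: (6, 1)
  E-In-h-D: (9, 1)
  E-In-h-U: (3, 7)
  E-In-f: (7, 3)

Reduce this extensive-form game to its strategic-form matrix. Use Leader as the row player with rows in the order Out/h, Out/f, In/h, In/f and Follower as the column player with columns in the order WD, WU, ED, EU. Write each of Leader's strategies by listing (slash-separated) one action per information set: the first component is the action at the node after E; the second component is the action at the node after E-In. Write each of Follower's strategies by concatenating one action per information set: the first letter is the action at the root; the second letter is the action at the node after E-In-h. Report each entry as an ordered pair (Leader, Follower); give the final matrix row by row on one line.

Out/h: (9,8) (9,8) (6,1) (6,1) | Out/f: (9,8) (9,8) (6,1) (6,1) | In/h: (9,8) (9,8) (9,1) (3,7) | In/f: (9,8) (9,8) (7,3) (7,3)

            WD       WU       ED       EU
Out/h    (9,8)    (9,8)    (6,1)    (6,1)
Out/f    (9,8)    (9,8)    (6,1)    (6,1)
 In/h    (9,8)    (9,8)    (9,1)    (3,7)
 In/f    (9,8)    (9,8)    (7,3)    (7,3)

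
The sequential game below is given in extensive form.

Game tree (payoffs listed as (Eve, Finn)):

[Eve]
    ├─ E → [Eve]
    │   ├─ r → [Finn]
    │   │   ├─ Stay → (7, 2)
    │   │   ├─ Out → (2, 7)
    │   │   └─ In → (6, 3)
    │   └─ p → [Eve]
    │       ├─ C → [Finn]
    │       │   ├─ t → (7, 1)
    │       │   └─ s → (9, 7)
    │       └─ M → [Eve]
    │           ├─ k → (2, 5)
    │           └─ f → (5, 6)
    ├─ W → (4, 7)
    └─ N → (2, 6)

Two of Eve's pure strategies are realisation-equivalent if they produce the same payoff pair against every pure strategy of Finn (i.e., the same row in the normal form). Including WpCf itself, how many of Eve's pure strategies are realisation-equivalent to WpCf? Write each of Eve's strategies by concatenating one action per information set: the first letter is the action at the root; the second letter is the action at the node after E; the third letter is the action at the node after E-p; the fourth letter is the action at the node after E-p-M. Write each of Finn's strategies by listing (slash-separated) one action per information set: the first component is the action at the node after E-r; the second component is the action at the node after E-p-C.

8

Row for WpCf (columns Stay/t, Stay/s, Out/t, Out/s, In/t, In/s): (4,7) (4,7) (4,7) (4,7) (4,7) (4,7).
Under WpCf, Eve's choice at the node after E and at the node after E-p and at the node after E-p-M can never be reached regardless of what Finn does, so varying those choices leaves every outcome unchanged.
Holding the reachable choices fixed and varying the unreachable ones freely already gives 2 × 2 × 2 = 8 equivalent strategies.
No other strategy reproduces this row, so those 8 are the full class: WrCk, WrCf, WrMk, WrMf, WpCk, WpCf, WpMk, WpMf.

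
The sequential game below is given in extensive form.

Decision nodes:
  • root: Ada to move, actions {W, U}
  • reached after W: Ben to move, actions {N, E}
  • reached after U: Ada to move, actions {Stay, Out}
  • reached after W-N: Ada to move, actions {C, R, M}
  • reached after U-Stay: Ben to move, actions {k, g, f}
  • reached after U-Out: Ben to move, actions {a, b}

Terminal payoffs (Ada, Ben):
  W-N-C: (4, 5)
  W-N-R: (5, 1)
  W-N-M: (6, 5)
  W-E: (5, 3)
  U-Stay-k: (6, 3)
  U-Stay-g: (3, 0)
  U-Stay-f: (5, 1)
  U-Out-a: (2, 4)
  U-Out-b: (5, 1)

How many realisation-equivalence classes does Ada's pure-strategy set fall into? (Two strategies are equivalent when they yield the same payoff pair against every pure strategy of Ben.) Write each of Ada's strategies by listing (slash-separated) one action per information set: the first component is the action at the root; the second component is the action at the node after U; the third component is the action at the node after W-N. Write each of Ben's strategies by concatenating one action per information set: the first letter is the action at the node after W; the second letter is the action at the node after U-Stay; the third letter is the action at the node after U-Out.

5

Ada has 12 pure strategies: W/Stay/C, W/Stay/R, W/Stay/M, W/Out/C, W/Out/R, W/Out/M, U/Stay/C, U/Stay/R, U/Stay/M, U/Out/C, U/Out/R, U/Out/M. Columns: Nka, Nkb, Nga, Ngb, Nfa, Nfb, Eka, Ekb, Ega, Egb, Efa, Efb.
{W/Stay/C, W/Out/C} → row (4,5) (4,5) (4,5) (4,5) (4,5) (4,5) (5,3) (5,3) (5,3) (5,3) (5,3) (5,3)
{W/Stay/R, W/Out/R} → row (5,1) (5,1) (5,1) (5,1) (5,1) (5,1) (5,3) (5,3) (5,3) (5,3) (5,3) (5,3)
{W/Stay/M, W/Out/M} → row (6,5) (6,5) (6,5) (6,5) (6,5) (6,5) (5,3) (5,3) (5,3) (5,3) (5,3) (5,3)
{U/Stay/C, U/Stay/R, U/Stay/M} → row (6,3) (6,3) (3,0) (3,0) (5,1) (5,1) (6,3) (6,3) (3,0) (3,0) (5,1) (5,1)
{U/Out/C, U/Out/R, U/Out/M} → row (2,4) (5,1) (2,4) (5,1) (2,4) (5,1) (2,4) (5,1) (2,4) (5,1) (2,4) (5,1)
That's 5 distinct rows out of 12 strategies.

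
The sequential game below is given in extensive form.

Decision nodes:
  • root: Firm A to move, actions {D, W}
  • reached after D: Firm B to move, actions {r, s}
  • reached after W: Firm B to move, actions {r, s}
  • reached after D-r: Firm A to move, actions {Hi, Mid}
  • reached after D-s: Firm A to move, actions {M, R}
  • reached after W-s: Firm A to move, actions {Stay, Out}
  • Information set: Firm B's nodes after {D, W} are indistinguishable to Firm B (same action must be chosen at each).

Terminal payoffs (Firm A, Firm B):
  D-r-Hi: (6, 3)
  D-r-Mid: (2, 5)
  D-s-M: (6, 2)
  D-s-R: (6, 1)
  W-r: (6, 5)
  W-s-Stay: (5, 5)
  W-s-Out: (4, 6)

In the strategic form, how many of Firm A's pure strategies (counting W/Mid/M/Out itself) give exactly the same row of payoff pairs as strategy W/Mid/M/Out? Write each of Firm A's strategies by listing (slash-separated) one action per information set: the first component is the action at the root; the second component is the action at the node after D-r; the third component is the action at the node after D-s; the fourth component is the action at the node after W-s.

Row for W/Mid/M/Out (columns r, s): (6,5) (4,6).
Under W/Mid/M/Out, Firm A's choice at the node after D-r and at the node after D-s can never be reached regardless of what Firm B does, so varying those choices leaves every outcome unchanged.
Holding the reachable choices fixed and varying the unreachable ones freely already gives 2 × 2 = 4 equivalent strategies.
No other strategy reproduces this row, so those 4 are the full class: W/Hi/M/Out, W/Hi/R/Out, W/Mid/M/Out, W/Mid/R/Out.

4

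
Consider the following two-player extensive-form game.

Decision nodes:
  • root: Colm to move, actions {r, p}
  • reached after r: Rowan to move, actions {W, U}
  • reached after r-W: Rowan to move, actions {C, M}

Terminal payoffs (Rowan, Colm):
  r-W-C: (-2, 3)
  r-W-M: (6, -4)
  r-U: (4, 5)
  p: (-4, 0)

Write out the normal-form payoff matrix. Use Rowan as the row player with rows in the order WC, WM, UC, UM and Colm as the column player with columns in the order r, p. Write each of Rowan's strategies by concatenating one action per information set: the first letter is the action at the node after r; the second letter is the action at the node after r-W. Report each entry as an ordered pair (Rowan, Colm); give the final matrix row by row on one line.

WC: (-2,3) (-4,0) | WM: (6,-4) (-4,0) | UC: (4,5) (-4,0) | UM: (4,5) (-4,0)

Row WC: r→(-2,3), p→(-4,0)
Row WM: r→(6,-4), p→(-4,0)
Row UC: r→(4,5), p→(-4,0)
Row UM: r→(4,5), p→(-4,0)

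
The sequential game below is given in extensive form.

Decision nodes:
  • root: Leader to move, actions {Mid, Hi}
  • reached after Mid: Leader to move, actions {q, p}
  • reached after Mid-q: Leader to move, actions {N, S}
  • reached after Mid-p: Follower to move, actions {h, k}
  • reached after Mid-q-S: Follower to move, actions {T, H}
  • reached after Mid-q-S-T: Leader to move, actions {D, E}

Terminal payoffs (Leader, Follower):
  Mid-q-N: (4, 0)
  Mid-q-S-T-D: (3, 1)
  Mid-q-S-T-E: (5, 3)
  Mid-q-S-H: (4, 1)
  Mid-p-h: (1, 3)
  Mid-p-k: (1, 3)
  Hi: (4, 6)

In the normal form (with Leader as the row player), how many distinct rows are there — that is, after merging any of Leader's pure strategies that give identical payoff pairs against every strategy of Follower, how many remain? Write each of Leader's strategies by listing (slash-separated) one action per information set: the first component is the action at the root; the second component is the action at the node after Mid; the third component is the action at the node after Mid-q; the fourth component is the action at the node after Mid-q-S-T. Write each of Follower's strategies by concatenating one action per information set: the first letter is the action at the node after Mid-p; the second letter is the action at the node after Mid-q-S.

Leader has 16 pure strategies: Mid/q/N/D, Mid/q/N/E, Mid/q/S/D, Mid/q/S/E, Mid/p/N/D, Mid/p/N/E, Mid/p/S/D, Mid/p/S/E, Hi/q/N/D, Hi/q/N/E, Hi/q/S/D, Hi/q/S/E, Hi/p/N/D, Hi/p/N/E, Hi/p/S/D, Hi/p/S/E. Columns: hT, hH, kT, kH.
{Mid/q/N/D, Mid/q/N/E} → row (4,0) (4,0) (4,0) (4,0)
{Mid/q/S/D} → row (3,1) (4,1) (3,1) (4,1)
{Mid/q/S/E} → row (5,3) (4,1) (5,3) (4,1)
{Mid/p/N/D, Mid/p/N/E, Mid/p/S/D, Mid/p/S/E} → row (1,3) (1,3) (1,3) (1,3)
{Hi/q/N/D, Hi/q/N/E, Hi/q/S/D, Hi/q/S/E, Hi/p/N/D, Hi/p/N/E, Hi/p/S/D, Hi/p/S/E} → row (4,6) (4,6) (4,6) (4,6)
That's 5 distinct rows out of 16 strategies.

5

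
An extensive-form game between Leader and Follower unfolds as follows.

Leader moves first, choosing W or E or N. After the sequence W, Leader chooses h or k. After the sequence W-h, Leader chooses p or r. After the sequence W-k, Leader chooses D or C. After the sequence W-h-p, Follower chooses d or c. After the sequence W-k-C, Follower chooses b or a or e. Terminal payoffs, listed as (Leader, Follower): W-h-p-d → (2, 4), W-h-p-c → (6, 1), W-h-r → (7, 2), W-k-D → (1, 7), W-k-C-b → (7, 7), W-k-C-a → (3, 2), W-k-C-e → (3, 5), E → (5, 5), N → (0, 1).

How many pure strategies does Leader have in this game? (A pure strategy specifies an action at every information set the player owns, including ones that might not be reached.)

24

Leader owns the root with actions {W, E, N} — three choices.
Leader owns the node after W with actions {h, k} — two choices.
Leader owns the node after W-h with actions {p, r} — two choices.
Leader owns the node after W-k with actions {D, C} — two choices.
A pure strategy fixes one action at each information set independently, so the count is the product 3 × 2 × 2 × 2 = 24.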